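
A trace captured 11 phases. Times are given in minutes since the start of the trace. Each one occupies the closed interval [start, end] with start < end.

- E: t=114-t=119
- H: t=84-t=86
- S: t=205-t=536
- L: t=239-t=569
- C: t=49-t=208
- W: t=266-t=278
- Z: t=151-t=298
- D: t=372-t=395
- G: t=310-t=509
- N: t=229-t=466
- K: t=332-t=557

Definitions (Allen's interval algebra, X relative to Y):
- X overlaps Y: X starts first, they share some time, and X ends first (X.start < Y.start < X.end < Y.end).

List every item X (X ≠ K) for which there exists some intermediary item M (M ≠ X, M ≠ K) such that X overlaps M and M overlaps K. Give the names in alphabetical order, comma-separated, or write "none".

Target K = [t=332, t=557].
Intermediaries M with M overlaps K: G, N, S.
Via G — items with X overlaps G: N.
Via N — items with X overlaps N: Z.
Via S — items with X overlaps S: C, Z.
Union: C, N, Z.

C, N, Z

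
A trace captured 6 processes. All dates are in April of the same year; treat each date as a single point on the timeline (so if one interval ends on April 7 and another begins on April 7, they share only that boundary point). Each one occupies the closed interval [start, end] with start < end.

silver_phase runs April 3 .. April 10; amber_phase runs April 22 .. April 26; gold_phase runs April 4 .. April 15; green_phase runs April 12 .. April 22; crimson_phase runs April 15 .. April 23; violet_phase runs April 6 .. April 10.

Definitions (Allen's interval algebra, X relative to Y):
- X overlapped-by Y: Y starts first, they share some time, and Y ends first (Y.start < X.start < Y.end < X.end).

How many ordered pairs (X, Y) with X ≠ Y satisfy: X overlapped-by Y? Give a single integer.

4

Checking all 30 ordered pairs for relation 'overlapped-by'; matching pairs in alphabetical order:
(amber_phase, crimson_phase): amber_phase overlapped-by crimson_phase ✓
(crimson_phase, green_phase): crimson_phase overlapped-by green_phase ✓
(gold_phase, silver_phase): gold_phase overlapped-by silver_phase ✓
(green_phase, gold_phase): green_phase overlapped-by gold_phase ✓
Count: 4.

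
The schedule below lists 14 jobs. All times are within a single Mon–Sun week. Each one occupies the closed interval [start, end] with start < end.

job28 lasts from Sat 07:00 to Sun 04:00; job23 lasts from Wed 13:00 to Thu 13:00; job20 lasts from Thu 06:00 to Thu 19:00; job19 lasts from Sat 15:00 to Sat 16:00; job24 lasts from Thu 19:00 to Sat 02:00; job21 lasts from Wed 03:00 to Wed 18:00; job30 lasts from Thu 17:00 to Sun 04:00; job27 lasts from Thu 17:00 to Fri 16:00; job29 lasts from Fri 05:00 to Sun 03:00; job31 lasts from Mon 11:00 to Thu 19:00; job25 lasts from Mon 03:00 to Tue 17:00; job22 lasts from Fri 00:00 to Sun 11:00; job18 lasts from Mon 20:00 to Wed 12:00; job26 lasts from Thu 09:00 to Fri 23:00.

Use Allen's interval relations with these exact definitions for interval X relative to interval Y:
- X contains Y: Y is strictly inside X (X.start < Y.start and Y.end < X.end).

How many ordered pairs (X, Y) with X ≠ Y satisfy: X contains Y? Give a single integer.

Checking all 182 ordered pairs for relation 'contains'; matching pairs in alphabetical order:
(job22, job19): job22 contains job19 ✓
(job22, job28): job22 contains job28 ✓
(job22, job29): job22 contains job29 ✓
(job26, job27): job26 contains job27 ✓
(job28, job19): job28 contains job19 ✓
(job29, job19): job29 contains job19 ✓
(job30, job19): job30 contains job19 ✓
(job30, job24): job30 contains job24 ✓
(job30, job29): job30 contains job29 ✓
(job31, job18): job31 contains job18 ✓
(job31, job21): job31 contains job21 ✓
(job31, job23): job31 contains job23 ✓
Count: 12.

12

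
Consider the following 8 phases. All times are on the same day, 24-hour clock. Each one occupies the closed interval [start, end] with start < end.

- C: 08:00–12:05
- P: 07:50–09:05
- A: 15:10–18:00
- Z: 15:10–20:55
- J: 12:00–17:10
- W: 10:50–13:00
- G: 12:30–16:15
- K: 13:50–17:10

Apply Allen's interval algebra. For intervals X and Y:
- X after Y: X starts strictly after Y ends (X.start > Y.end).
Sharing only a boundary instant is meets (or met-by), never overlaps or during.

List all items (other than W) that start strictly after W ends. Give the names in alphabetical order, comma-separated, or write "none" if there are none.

Target W = [10:50, 13:00].
A [15:10, 18:00] → after → yes.
C [08:00, 12:05] → overlaps → no.
G [12:30, 16:15] → overlapped-by → no.
J [12:00, 17:10] → overlapped-by → no.
K [13:50, 17:10] → after → yes.
P [07:50, 09:05] → before → no.
Z [15:10, 20:55] → after → yes.
Result: A, K, Z.

A, K, Z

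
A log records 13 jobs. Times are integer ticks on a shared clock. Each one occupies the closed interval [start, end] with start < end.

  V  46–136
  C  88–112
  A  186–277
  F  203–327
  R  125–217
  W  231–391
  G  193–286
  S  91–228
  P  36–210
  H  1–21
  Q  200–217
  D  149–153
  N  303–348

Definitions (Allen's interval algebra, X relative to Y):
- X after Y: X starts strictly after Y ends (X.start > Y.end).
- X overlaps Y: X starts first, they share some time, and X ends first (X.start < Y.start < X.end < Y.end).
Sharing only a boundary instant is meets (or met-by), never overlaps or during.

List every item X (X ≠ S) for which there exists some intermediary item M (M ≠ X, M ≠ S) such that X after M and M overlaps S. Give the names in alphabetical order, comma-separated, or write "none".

A, D, F, G, N, Q, R, W

Target S = [91, 228].
Intermediaries M with M overlaps S: C, P, V.
Via C — items with X after C: A, D, F, G, N, Q, R, W.
Via P — items with X after P: N, W.
Via V — items with X after V: A, D, F, G, N, Q, W.
Union: A, D, F, G, N, Q, R, W.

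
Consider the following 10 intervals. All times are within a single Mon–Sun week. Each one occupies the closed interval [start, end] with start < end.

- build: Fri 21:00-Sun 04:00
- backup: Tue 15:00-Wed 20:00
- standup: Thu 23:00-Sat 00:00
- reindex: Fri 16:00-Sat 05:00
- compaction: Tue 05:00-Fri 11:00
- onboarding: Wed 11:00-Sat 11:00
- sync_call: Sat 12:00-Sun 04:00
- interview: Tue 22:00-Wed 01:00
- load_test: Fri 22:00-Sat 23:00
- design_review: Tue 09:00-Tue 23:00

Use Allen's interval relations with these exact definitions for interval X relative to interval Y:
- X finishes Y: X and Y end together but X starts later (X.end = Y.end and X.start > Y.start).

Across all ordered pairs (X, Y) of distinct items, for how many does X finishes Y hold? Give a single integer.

1

Checking all 90 ordered pairs for relation 'finishes'; matching pairs in alphabetical order:
(sync_call, build): sync_call finishes build ✓
Count: 1.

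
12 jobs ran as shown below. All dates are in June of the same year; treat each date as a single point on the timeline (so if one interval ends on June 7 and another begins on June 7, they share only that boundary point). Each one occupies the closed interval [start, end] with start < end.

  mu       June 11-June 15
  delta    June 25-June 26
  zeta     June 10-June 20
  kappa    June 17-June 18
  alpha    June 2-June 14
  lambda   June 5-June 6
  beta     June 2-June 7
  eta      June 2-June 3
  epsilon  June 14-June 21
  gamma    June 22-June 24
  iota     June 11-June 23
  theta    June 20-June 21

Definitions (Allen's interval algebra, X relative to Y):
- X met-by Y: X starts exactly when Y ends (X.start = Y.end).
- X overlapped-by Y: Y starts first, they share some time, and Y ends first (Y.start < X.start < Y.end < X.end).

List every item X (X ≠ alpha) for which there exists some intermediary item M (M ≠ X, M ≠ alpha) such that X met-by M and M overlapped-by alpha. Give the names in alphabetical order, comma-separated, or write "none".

theta

Target alpha = [June 2, June 14].
Intermediaries M with M overlapped-by alpha: iota, mu, zeta.
Via iota — items with X met-by iota: none.
Via mu — items with X met-by mu: none.
Via zeta — items with X met-by zeta: theta.
Union: theta.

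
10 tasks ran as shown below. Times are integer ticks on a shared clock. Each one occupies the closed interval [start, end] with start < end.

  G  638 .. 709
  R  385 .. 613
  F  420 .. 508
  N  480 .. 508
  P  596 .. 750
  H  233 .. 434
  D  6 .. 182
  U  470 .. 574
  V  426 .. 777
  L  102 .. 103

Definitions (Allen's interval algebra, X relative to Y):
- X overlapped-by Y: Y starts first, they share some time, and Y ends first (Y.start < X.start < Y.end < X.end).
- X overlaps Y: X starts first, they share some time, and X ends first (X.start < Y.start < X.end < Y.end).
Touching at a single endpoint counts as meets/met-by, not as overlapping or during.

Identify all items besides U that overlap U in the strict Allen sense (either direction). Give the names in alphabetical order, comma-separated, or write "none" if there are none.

Target U = [470, 574].
D [6, 182] → before → no.
F [420, 508] → overlaps → yes.
G [638, 709] → after → no.
H [233, 434] → before → no.
L [102, 103] → before → no.
N [480, 508] → during → no.
P [596, 750] → after → no.
R [385, 613] → contains → no.
V [426, 777] → contains → no.
Result: F.

F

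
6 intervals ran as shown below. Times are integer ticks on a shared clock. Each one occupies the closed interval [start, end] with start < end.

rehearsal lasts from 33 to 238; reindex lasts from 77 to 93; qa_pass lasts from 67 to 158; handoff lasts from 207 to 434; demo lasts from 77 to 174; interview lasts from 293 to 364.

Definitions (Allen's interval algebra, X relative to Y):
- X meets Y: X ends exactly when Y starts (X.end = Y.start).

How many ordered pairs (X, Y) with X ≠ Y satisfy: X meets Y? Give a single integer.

0

Checking all 30 ordered pairs for relation 'meets'; matching pairs in alphabetical order:
No pair satisfies it.
Count: 0.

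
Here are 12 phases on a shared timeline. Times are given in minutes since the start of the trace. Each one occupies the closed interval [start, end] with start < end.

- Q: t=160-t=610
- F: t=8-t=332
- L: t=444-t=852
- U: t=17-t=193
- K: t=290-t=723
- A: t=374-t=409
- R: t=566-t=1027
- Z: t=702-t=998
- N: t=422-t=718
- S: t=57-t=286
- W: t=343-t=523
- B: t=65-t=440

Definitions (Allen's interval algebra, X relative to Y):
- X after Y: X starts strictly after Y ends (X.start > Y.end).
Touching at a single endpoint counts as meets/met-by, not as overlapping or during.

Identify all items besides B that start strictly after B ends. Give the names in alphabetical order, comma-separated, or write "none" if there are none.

Target B = [t=65, t=440].
A [t=374, t=409] → during → no.
F [t=8, t=332] → overlaps → no.
K [t=290, t=723] → overlapped-by → no.
L [t=444, t=852] → after → yes.
N [t=422, t=718] → overlapped-by → no.
Q [t=160, t=610] → overlapped-by → no.
R [t=566, t=1027] → after → yes.
S [t=57, t=286] → overlaps → no.
U [t=17, t=193] → overlaps → no.
W [t=343, t=523] → overlapped-by → no.
Z [t=702, t=998] → after → yes.
Result: L, R, Z.

L, R, Z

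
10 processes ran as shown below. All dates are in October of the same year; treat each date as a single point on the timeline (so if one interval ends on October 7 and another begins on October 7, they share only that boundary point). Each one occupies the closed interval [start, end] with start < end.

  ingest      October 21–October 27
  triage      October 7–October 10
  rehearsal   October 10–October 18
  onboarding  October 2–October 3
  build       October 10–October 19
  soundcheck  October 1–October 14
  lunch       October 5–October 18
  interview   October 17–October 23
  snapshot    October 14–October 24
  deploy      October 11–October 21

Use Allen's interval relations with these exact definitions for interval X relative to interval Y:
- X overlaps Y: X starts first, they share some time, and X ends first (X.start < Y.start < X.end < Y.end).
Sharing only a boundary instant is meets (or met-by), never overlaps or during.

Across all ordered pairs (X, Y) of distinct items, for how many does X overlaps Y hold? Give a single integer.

Checking all 90 ordered pairs for relation 'overlaps'; matching pairs in alphabetical order:
(build, deploy): build overlaps deploy ✓
(build, interview): build overlaps interview ✓
(build, snapshot): build overlaps snapshot ✓
(deploy, interview): deploy overlaps interview ✓
(deploy, snapshot): deploy overlaps snapshot ✓
(interview, ingest): interview overlaps ingest ✓
(lunch, build): lunch overlaps build ✓
(lunch, deploy): lunch overlaps deploy ✓
(lunch, interview): lunch overlaps interview ✓
(lunch, snapshot): lunch overlaps snapshot ✓
(rehearsal, deploy): rehearsal overlaps deploy ✓
(rehearsal, interview): rehearsal overlaps interview ✓
(rehearsal, snapshot): rehearsal overlaps snapshot ✓
(snapshot, ingest): snapshot overlaps ingest ✓
(soundcheck, build): soundcheck overlaps build ✓
(soundcheck, deploy): soundcheck overlaps deploy ✓
(soundcheck, lunch): soundcheck overlaps lunch ✓
(soundcheck, rehearsal): soundcheck overlaps rehearsal ✓
Count: 18.

18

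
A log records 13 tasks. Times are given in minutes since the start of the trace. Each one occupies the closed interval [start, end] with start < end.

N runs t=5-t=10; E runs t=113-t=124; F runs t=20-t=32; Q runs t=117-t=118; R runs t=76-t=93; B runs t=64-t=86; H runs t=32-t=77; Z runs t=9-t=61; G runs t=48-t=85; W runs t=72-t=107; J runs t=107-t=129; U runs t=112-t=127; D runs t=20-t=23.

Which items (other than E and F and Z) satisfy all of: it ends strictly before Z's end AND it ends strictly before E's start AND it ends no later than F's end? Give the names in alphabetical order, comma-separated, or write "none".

D, N

Conditions: its end is strictly before Z's end (X.end < t=61) AND its end is strictly before E's start (X.end < t=113) AND its end is no later than F's end (X.end <= t=32).
B: end t=86 < t=61? ✗; end t=86 < t=113? ✓; end t=86 <= t=32? ✗ → no.
D: end t=23 < t=61? ✓; end t=23 < t=113? ✓; end t=23 <= t=32? ✓ → yes.
G: end t=85 < t=61? ✗; end t=85 < t=113? ✓; end t=85 <= t=32? ✗ → no.
H: end t=77 < t=61? ✗; end t=77 < t=113? ✓; end t=77 <= t=32? ✗ → no.
J: end t=129 < t=61? ✗; end t=129 < t=113? ✗; end t=129 <= t=32? ✗ → no.
N: end t=10 < t=61? ✓; end t=10 < t=113? ✓; end t=10 <= t=32? ✓ → yes.
Q: end t=118 < t=61? ✗; end t=118 < t=113? ✗; end t=118 <= t=32? ✗ → no.
R: end t=93 < t=61? ✗; end t=93 < t=113? ✓; end t=93 <= t=32? ✗ → no.
U: end t=127 < t=61? ✗; end t=127 < t=113? ✗; end t=127 <= t=32? ✗ → no.
W: end t=107 < t=61? ✗; end t=107 < t=113? ✓; end t=107 <= t=32? ✗ → no.
Result: D, N.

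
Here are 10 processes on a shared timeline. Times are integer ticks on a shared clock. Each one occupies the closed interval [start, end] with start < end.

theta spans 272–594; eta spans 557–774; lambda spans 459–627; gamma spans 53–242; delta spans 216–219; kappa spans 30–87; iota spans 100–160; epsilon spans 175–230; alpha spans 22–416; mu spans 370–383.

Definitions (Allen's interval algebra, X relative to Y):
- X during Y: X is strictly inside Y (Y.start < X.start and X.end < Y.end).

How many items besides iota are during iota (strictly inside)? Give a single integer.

0

Target iota = [100, 160].
alpha [22, 416] → contains → no.
delta [216, 219] → after → no.
epsilon [175, 230] → after → no.
eta [557, 774] → after → no.
gamma [53, 242] → contains → no.
kappa [30, 87] → before → no.
lambda [459, 627] → after → no.
mu [370, 383] → after → no.
theta [272, 594] → after → no.
Total: 0.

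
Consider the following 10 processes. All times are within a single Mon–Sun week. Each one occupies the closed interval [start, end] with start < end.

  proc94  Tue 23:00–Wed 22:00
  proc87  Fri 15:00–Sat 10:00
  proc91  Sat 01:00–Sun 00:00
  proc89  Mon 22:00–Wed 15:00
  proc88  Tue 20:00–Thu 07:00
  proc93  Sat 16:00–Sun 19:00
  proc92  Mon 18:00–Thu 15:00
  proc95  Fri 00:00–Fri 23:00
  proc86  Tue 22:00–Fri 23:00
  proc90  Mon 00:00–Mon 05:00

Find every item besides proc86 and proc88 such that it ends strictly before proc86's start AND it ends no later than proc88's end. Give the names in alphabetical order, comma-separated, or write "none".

Conditions: its end is strictly before proc86's start (X.end < Tue 22:00) AND its end is no later than proc88's end (X.end <= Thu 07:00).
proc87: end Sat 10:00 < Tue 22:00? ✗; end Sat 10:00 <= Thu 07:00? ✗ → no.
proc89: end Wed 15:00 < Tue 22:00? ✗; end Wed 15:00 <= Thu 07:00? ✓ → no.
proc90: end Mon 05:00 < Tue 22:00? ✓; end Mon 05:00 <= Thu 07:00? ✓ → yes.
proc91: end Sun 00:00 < Tue 22:00? ✗; end Sun 00:00 <= Thu 07:00? ✗ → no.
proc92: end Thu 15:00 < Tue 22:00? ✗; end Thu 15:00 <= Thu 07:00? ✗ → no.
proc93: end Sun 19:00 < Tue 22:00? ✗; end Sun 19:00 <= Thu 07:00? ✗ → no.
proc94: end Wed 22:00 < Tue 22:00? ✗; end Wed 22:00 <= Thu 07:00? ✓ → no.
proc95: end Fri 23:00 < Tue 22:00? ✗; end Fri 23:00 <= Thu 07:00? ✗ → no.
Result: proc90.

proc90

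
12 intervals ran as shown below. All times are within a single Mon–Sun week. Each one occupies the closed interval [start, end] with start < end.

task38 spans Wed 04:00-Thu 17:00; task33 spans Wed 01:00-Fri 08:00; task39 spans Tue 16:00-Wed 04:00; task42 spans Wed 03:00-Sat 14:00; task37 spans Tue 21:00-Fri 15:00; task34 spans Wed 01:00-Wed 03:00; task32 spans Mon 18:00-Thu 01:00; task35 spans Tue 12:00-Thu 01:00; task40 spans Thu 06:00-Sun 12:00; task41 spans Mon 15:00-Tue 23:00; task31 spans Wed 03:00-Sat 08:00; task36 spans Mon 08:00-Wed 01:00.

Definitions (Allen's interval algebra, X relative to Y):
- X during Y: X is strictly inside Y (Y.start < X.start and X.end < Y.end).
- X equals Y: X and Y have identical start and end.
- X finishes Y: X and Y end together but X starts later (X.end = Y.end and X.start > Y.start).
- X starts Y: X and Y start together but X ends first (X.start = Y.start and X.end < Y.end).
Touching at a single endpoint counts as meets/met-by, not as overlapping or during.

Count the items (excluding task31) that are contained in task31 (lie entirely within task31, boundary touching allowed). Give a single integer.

1

Target task31 = [Wed 03:00, Sat 08:00].
task32 [Mon 18:00, Thu 01:00] → overlaps → no.
task33 [Wed 01:00, Fri 08:00] → overlaps → no.
task34 [Wed 01:00, Wed 03:00] → meets → no.
task35 [Tue 12:00, Thu 01:00] → overlaps → no.
task36 [Mon 08:00, Wed 01:00] → before → no.
task37 [Tue 21:00, Fri 15:00] → overlaps → no.
task38 [Wed 04:00, Thu 17:00] → during → counts.
task39 [Tue 16:00, Wed 04:00] → overlaps → no.
task40 [Thu 06:00, Sun 12:00] → overlapped-by → no.
task41 [Mon 15:00, Tue 23:00] → before → no.
task42 [Wed 03:00, Sat 14:00] → started-by → no.
Total: 1.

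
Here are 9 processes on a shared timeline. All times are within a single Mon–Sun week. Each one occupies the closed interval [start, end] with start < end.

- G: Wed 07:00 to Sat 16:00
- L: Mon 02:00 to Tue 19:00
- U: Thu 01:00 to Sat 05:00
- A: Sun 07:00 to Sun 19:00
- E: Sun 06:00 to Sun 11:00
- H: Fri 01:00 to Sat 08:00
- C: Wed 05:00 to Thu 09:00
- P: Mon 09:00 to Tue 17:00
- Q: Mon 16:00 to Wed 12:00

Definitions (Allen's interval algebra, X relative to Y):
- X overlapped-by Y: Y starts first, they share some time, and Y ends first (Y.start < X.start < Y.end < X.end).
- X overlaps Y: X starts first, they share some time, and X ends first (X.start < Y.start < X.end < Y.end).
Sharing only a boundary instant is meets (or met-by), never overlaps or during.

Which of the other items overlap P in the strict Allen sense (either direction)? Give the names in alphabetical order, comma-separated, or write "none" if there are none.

Target P = [Mon 09:00, Tue 17:00].
A [Sun 07:00, Sun 19:00] → after → no.
C [Wed 05:00, Thu 09:00] → after → no.
E [Sun 06:00, Sun 11:00] → after → no.
G [Wed 07:00, Sat 16:00] → after → no.
H [Fri 01:00, Sat 08:00] → after → no.
L [Mon 02:00, Tue 19:00] → contains → no.
Q [Mon 16:00, Wed 12:00] → overlapped-by → yes.
U [Thu 01:00, Sat 05:00] → after → no.
Result: Q.

Q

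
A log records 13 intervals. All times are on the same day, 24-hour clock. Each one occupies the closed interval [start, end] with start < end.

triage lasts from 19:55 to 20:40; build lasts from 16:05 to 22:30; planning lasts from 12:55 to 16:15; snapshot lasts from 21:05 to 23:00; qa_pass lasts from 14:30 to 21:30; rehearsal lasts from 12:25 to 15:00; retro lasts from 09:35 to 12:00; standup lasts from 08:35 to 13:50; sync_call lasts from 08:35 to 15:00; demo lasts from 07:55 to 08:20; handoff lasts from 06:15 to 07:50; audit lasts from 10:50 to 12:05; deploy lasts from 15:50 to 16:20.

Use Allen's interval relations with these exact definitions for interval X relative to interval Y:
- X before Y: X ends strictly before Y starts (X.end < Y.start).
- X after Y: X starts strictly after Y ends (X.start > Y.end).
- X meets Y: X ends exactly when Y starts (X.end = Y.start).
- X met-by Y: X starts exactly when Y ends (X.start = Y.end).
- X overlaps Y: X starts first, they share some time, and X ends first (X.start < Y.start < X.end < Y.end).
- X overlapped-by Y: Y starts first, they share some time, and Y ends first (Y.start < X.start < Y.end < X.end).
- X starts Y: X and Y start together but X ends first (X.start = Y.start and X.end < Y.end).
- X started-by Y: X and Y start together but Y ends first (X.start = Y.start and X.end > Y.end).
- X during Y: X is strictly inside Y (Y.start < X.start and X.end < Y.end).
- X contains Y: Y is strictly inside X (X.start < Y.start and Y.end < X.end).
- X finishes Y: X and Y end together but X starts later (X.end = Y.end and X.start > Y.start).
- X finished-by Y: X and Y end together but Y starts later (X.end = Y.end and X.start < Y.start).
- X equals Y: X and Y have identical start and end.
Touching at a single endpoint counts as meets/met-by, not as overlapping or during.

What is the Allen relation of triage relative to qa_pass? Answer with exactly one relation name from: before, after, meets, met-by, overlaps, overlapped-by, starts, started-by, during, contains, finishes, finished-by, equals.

triage = [19:55, 20:40]; qa_pass = [14:30, 21:30].
Compare endpoints: triage.start > qa_pass.start, triage.start < qa_pass.end, triage.end > qa_pass.start, triage.end < qa_pass.end.
That pattern is 'during'.

during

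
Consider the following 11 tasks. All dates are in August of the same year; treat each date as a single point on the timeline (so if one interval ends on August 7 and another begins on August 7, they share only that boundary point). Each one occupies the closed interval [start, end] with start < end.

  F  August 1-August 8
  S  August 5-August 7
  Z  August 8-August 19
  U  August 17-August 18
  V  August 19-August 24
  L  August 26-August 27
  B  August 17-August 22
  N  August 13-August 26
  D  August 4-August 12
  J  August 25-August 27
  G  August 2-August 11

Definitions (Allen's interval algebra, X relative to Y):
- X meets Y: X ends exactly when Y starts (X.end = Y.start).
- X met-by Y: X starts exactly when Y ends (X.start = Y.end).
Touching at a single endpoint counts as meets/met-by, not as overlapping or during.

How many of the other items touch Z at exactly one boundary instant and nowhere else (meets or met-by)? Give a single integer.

2

Target Z = [August 8, August 19].
B [August 17, August 22] → overlapped-by → no.
D [August 4, August 12] → overlaps → no.
F [August 1, August 8] → meets → counts.
G [August 2, August 11] → overlaps → no.
J [August 25, August 27] → after → no.
L [August 26, August 27] → after → no.
N [August 13, August 26] → overlapped-by → no.
S [August 5, August 7] → before → no.
U [August 17, August 18] → during → no.
V [August 19, August 24] → met-by → counts.
Total: 2.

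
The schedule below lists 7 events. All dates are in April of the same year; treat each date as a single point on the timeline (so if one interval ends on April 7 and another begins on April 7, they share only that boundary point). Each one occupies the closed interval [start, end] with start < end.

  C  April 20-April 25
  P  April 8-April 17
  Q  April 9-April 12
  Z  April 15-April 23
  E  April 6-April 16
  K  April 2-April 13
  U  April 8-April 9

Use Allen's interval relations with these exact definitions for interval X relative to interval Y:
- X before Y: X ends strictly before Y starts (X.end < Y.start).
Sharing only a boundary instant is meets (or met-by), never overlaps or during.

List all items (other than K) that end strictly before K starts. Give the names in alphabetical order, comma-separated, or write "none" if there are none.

Target K = [April 2, April 13].
C [April 20, April 25] → after → no.
E [April 6, April 16] → overlapped-by → no.
P [April 8, April 17] → overlapped-by → no.
Q [April 9, April 12] → during → no.
U [April 8, April 9] → during → no.
Z [April 15, April 23] → after → no.
Result: none.

none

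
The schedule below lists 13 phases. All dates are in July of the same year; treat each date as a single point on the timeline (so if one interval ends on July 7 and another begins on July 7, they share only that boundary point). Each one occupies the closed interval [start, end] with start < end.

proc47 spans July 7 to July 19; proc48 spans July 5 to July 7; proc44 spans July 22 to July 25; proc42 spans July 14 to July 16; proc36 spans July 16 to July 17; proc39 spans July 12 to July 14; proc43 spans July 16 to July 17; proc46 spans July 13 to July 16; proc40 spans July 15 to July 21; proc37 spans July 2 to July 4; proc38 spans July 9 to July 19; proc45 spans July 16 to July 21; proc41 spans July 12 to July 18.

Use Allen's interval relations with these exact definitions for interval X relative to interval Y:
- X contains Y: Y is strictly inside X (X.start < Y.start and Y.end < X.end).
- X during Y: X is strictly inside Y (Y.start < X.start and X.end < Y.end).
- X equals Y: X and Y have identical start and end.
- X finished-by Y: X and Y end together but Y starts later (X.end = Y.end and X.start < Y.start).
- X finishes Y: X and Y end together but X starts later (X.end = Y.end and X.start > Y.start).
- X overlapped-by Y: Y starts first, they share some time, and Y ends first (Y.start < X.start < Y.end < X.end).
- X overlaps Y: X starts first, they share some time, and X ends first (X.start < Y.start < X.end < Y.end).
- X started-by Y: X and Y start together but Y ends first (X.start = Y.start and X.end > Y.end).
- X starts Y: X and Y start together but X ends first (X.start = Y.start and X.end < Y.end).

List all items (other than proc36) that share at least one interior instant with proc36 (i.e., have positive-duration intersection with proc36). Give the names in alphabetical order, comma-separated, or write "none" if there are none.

proc38, proc40, proc41, proc43, proc45, proc47

Target proc36 = [July 16, July 17].
proc37 [July 2, July 4] → before → no.
proc38 [July 9, July 19] → contains → yes.
proc39 [July 12, July 14] → before → no.
proc40 [July 15, July 21] → contains → yes.
proc41 [July 12, July 18] → contains → yes.
proc42 [July 14, July 16] → meets → no.
proc43 [July 16, July 17] → equals → yes.
proc44 [July 22, July 25] → after → no.
proc45 [July 16, July 21] → started-by → yes.
proc46 [July 13, July 16] → meets → no.
proc47 [July 7, July 19] → contains → yes.
proc48 [July 5, July 7] → before → no.
Result: proc38, proc40, proc41, proc43, proc45, proc47.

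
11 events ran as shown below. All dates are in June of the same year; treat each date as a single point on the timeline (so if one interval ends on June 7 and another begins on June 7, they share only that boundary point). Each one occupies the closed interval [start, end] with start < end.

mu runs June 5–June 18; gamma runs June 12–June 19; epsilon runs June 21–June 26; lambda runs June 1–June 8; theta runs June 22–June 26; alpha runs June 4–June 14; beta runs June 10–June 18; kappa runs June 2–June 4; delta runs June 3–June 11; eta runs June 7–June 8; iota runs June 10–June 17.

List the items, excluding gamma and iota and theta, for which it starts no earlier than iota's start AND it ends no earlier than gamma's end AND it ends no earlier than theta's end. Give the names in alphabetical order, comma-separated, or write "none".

epsilon

Conditions: its start is no earlier than iota's start (X.start >= June 10) AND its end is no earlier than gamma's end (X.end >= June 19) AND its end is no earlier than theta's end (X.end >= June 26).
alpha: start June 4 >= June 10? ✗; end June 14 >= June 19? ✗; end June 14 >= June 26? ✗ → no.
beta: start June 10 >= June 10? ✓; end June 18 >= June 19? ✗; end June 18 >= June 26? ✗ → no.
delta: start June 3 >= June 10? ✗; end June 11 >= June 19? ✗; end June 11 >= June 26? ✗ → no.
epsilon: start June 21 >= June 10? ✓; end June 26 >= June 19? ✓; end June 26 >= June 26? ✓ → yes.
eta: start June 7 >= June 10? ✗; end June 8 >= June 19? ✗; end June 8 >= June 26? ✗ → no.
kappa: start June 2 >= June 10? ✗; end June 4 >= June 19? ✗; end June 4 >= June 26? ✗ → no.
lambda: start June 1 >= June 10? ✗; end June 8 >= June 19? ✗; end June 8 >= June 26? ✗ → no.
mu: start June 5 >= June 10? ✗; end June 18 >= June 19? ✗; end June 18 >= June 26? ✗ → no.
Result: epsilon.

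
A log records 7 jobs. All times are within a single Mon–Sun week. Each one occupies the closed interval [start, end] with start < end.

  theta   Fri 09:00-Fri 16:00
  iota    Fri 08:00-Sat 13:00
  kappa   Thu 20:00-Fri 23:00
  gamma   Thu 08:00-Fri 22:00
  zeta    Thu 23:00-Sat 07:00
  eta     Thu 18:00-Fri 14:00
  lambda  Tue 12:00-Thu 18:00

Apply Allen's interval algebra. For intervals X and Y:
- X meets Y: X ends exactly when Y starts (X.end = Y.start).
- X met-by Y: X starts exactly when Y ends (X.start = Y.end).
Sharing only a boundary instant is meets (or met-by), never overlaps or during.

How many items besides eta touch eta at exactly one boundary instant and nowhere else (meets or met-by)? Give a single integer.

1

Target eta = [Thu 18:00, Fri 14:00].
gamma [Thu 08:00, Fri 22:00] → contains → no.
iota [Fri 08:00, Sat 13:00] → overlapped-by → no.
kappa [Thu 20:00, Fri 23:00] → overlapped-by → no.
lambda [Tue 12:00, Thu 18:00] → meets → counts.
theta [Fri 09:00, Fri 16:00] → overlapped-by → no.
zeta [Thu 23:00, Sat 07:00] → overlapped-by → no.
Total: 1.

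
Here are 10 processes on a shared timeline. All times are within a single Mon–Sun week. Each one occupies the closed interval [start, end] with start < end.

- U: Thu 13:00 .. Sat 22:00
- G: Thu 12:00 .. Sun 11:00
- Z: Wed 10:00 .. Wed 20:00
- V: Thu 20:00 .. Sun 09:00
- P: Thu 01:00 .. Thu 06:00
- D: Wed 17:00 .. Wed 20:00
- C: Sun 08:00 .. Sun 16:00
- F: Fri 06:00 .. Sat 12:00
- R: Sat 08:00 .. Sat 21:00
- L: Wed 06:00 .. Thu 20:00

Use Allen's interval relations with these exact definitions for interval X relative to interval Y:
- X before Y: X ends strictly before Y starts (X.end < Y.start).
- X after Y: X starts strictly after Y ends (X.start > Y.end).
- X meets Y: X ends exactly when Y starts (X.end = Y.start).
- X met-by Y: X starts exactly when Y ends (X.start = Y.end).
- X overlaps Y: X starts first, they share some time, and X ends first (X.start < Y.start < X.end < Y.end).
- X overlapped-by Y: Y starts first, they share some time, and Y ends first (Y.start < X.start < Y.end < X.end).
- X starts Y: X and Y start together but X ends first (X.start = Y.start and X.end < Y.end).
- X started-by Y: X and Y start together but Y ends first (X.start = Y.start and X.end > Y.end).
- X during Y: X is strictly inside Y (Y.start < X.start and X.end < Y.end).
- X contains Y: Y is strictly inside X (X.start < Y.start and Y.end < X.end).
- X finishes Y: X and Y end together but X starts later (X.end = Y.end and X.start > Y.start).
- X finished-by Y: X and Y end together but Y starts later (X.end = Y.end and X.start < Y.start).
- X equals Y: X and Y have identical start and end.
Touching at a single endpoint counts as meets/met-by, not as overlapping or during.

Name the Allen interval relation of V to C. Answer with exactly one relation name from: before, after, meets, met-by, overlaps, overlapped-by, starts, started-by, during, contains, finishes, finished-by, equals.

V = [Thu 20:00, Sun 09:00]; C = [Sun 08:00, Sun 16:00].
Compare endpoints: V.start < C.start, V.start < C.end, V.end > C.start, V.end < C.end.
That pattern is 'overlaps'.

overlaps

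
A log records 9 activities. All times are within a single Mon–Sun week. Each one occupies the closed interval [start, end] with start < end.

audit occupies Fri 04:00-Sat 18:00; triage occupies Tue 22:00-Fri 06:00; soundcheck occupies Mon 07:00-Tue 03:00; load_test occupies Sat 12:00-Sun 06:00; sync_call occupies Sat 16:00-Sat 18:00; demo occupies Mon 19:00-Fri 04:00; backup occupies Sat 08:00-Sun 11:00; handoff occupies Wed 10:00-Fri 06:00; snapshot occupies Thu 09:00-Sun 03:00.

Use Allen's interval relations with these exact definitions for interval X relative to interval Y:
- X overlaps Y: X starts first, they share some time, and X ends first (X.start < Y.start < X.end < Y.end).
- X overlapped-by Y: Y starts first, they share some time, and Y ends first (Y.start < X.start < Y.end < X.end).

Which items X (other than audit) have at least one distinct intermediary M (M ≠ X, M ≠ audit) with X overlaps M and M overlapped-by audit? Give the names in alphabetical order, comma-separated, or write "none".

snapshot

Target audit = [Fri 04:00, Sat 18:00].
Intermediaries M with M overlapped-by audit: backup, load_test.
Via backup — items with X overlaps backup: snapshot.
Via load_test — items with X overlaps load_test: snapshot.
Union: snapshot.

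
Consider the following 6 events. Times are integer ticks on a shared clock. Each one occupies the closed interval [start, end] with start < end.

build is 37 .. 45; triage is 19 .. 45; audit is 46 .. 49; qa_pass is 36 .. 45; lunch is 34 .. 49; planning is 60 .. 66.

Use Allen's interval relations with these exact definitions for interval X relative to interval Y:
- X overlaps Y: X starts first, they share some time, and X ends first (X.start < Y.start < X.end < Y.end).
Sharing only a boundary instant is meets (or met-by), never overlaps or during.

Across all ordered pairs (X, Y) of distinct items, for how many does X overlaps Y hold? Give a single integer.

Checking all 30 ordered pairs for relation 'overlaps'; matching pairs in alphabetical order:
(triage, lunch): triage overlaps lunch ✓
Count: 1.

1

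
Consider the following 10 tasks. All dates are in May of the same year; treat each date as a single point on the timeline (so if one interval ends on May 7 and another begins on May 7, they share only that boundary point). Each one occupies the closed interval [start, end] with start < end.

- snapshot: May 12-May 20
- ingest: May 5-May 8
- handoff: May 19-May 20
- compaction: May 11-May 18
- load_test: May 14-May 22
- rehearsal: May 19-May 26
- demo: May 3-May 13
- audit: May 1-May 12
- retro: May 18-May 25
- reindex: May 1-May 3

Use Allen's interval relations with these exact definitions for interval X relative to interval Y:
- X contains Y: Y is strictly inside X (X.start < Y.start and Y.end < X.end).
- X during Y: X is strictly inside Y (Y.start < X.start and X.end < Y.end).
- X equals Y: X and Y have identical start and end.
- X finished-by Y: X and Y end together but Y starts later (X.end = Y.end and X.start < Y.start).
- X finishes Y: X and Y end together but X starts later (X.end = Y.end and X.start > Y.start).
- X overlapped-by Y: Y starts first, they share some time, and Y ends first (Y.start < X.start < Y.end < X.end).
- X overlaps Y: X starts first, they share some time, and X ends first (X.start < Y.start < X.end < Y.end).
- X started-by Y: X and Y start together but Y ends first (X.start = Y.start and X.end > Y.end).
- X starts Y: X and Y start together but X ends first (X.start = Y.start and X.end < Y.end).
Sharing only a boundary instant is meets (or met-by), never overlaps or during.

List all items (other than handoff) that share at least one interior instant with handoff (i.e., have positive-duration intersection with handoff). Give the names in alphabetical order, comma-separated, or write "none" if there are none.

load_test, rehearsal, retro, snapshot

Target handoff = [May 19, May 20].
audit [May 1, May 12] → before → no.
compaction [May 11, May 18] → before → no.
demo [May 3, May 13] → before → no.
ingest [May 5, May 8] → before → no.
load_test [May 14, May 22] → contains → yes.
rehearsal [May 19, May 26] → started-by → yes.
reindex [May 1, May 3] → before → no.
retro [May 18, May 25] → contains → yes.
snapshot [May 12, May 20] → finished-by → yes.
Result: load_test, rehearsal, retro, snapshot.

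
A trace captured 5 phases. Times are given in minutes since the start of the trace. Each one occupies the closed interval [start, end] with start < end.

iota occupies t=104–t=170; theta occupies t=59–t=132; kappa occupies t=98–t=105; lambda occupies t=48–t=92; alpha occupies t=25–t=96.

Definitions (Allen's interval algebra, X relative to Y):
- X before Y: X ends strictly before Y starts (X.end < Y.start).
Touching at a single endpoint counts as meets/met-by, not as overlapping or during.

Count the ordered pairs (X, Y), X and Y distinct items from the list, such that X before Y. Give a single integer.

4

Checking all 20 ordered pairs for relation 'before'; matching pairs in alphabetical order:
(alpha, iota): alpha before iota ✓
(alpha, kappa): alpha before kappa ✓
(lambda, iota): lambda before iota ✓
(lambda, kappa): lambda before kappa ✓
Count: 4.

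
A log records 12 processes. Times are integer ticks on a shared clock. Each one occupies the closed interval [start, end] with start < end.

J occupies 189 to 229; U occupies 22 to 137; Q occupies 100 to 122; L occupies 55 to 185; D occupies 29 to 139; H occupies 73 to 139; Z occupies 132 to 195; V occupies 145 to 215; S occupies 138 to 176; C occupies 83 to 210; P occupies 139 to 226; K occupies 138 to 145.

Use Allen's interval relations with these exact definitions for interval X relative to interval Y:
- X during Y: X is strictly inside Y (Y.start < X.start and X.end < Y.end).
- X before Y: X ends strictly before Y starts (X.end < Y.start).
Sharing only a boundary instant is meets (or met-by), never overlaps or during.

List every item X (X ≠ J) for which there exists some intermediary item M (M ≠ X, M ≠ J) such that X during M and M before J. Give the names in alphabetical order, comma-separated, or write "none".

Target J = [189, 229].
Intermediaries M with M before J: D, H, K, L, Q, S, U.
Via D — items with X during D: Q.
Via H — items with X during H: Q.
Via K — items with X during K: none.
Via L — items with X during L: H, K, Q, S.
Via Q — items with X during Q: none.
Via S — items with X during S: none.
Via U — items with X during U: Q.
Union: H, K, Q, S.

H, K, Q, S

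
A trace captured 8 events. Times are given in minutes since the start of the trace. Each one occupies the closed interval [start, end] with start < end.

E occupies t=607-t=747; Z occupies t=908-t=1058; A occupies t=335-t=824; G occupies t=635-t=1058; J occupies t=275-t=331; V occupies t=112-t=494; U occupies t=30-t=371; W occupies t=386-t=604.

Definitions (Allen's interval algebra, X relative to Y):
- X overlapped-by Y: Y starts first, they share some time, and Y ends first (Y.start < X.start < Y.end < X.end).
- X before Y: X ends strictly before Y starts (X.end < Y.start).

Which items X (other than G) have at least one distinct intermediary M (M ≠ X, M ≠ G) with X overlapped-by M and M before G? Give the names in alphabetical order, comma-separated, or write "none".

A, V, W

Target G = [t=635, t=1058].
Intermediaries M with M before G: J, U, V, W.
Via J — items with X overlapped-by J: none.
Via U — items with X overlapped-by U: A, V.
Via V — items with X overlapped-by V: A, W.
Via W — items with X overlapped-by W: none.
Union: A, V, W.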